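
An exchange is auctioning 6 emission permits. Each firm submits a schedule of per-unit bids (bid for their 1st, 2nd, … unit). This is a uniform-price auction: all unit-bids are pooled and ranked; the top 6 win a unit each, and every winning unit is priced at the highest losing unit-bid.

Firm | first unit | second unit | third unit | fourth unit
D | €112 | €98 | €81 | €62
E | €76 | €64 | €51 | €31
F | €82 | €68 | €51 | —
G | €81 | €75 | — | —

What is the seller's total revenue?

Total revenue: €450

Merging the schedules and taking the best 6: 112 (D-1), 98 (D-2), 82 (F-1), 81 (D-3), 81 (G-1), 76 (E-1)
Highest rejected unit-bid = €75.
Allocation: D 3, E 1, F 1, G 1. Every unit priced at €75.
Revenue = 6 × 75 = €450.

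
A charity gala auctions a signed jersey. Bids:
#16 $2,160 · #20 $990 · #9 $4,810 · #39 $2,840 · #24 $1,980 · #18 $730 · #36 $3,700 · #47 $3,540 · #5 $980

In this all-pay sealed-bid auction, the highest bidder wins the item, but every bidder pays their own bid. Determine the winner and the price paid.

#9 pays $4,810

Bids in order: 4,810 (#9) > 3,700 (#36) > 3,540 (#47) > 2,840 (#39) > 2,160 (#16) > 1,980 (#24) > …
#9 wins with the top bid; all bids are sunk regardless.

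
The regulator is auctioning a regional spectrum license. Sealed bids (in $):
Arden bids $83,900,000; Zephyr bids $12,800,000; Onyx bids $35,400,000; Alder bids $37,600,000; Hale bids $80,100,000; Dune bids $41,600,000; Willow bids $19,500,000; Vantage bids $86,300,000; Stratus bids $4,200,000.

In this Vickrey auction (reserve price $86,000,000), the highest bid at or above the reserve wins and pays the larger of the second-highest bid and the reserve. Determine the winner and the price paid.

Rule: the highest bid at or above the reserve wins and pays the larger of the second-highest bid and the reserve.
Bids ranked: 86,300,000 (Vantage) > 83,900,000 (Arden) > 80,100,000 (Hale) > 41,600,000 (Dune) > 37,600,000 (Alder) > 35,400,000 (Onyx) > …
Highest eligible bid: Vantage at $86,300,000.
Second-highest bid $83,900,000 is below the reserve $86,000,000, so the reserve binds → payment $86,000,000.

Vantage pays $86,000,000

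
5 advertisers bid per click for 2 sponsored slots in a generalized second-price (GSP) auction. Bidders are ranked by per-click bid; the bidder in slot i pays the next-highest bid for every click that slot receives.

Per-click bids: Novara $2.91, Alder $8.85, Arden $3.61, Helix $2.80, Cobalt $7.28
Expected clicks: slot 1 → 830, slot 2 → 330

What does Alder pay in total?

Alder pays $6042.40

Sorting advertisers: $8.85 (Alder) > $7.28 (Cobalt) > $3.61 (Arden) > …
Alder holds slot 1 → pays next bid $7.28 × 830 clicks = $6042.40.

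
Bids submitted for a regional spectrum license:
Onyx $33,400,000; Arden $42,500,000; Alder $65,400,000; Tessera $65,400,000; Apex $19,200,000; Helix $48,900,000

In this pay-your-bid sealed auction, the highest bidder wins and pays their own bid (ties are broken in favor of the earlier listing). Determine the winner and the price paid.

Alder pays $65,400,000

Rule: the highest bidder wins and pays their own bid.
Sorting bids: 65,400,000 (Alder) > 65,400,000 (Tessera) > 48,900,000 (Helix) > 42,500,000 (Arden) > 33,400,000 (Onyx) > 19,200,000 (Apex)
Tie at $65,400,000 → Alder wins by tie-break.
First-price: Alder pays what they bid, $65,400,000.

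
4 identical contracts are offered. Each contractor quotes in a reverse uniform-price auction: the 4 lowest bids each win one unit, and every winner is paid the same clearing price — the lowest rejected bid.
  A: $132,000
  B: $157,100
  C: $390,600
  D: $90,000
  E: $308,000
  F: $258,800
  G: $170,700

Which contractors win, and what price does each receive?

Sorting: 90,000 (D), 132,000 (A), 157,100 (B), 170,700 (G), 258,800 (F), 308,000 (E), …
Winners (4 units): D, A, B, G.
Lowest unsuccessful bid: $258,800 → clearing price.

D, A, B, G; each is paid $258,800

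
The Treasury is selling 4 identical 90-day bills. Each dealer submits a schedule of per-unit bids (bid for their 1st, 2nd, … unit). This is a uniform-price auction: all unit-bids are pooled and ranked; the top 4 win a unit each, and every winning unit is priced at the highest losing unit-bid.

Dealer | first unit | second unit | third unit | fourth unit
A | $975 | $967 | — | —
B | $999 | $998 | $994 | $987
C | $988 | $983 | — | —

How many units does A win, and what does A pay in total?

A: 0 units, pays $0

Pooled unit-bids ranked (top 4): 999 (B-1), 998 (B-2), 994 (B-3), 988 (C-1)
The (k+1)-th unit-bid is $987.
A wins 0 unit(s) at $987 each.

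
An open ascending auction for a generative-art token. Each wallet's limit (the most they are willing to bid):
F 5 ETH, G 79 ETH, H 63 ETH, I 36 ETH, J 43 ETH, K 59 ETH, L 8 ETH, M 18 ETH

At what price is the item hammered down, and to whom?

Sorting limits: 79 (G) > 63 (H) > 59 (K) > 43 (J) > 36 (I) > 18 (M) > …
Bidding ends when H exits at 63 ETH; G takes it.

G wins at 63 ETH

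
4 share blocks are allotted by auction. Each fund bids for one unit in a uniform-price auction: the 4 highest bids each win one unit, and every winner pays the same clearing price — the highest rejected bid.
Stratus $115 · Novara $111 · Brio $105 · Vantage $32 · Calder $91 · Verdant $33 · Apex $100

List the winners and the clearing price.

Stratus, Novara, Brio, Apex; each pays $91

Ordering the bids: 115 (Stratus), 111 (Novara), 105 (Brio), 100 (Apex), 91 (Calder), 33 (Verdant), …
The 4 highest are Stratus, Novara, Brio, Apex.
Clearing price = highest rejected bid = $91.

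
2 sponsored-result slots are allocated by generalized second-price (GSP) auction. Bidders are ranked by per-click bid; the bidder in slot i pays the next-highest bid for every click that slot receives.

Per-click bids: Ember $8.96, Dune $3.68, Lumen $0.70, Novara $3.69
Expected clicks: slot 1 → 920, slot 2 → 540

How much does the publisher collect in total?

Per-click bids in order: $8.96 (Ember) > $3.69 (Novara) > $3.68 (Dune) > …
Slot 1: Ember pays $3.69 × 920 = $3394.80
Slot 2: Novara pays $3.68 × 540 = $1987.20
Total = $5382.00

Total revenue: $5382.00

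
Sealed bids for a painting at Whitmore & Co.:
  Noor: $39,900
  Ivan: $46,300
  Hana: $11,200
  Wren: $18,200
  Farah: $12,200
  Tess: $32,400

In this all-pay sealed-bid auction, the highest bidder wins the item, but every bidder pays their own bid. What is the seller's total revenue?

Rule: the highest bidder wins the item, but every bidder pays their own bid.
Bids ranked: 46,300 (Ivan) > 39,900 (Noor) > 32,400 (Tess) > 18,200 (Wren) > 12,200 (Farah) > 11,200 (Hana)
Every bidder forfeits their bid regardless of winning.
Revenue = 39,900 + 46,300 + 11,200 + 18,200 + 12,200 + 32,400 = $160,200.

Total revenue: $160,200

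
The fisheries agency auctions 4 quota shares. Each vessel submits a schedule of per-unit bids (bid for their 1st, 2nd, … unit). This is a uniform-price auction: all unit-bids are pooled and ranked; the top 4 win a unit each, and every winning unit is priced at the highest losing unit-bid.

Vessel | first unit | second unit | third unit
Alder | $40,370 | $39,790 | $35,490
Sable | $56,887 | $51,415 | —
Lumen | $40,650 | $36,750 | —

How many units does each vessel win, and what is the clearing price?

Merging the schedules and taking the best 4: 56,887 (Sable-1), 51,415 (Sable-2), 40,650 (Lumen-1), 40,370 (Alder-1)
The (k+1)-th unit-bid is $39,790.
Allocation: Alder 1, Lumen 1, Sable 2.

Alder 1, Lumen 1, Sable 2; clearing price $39,790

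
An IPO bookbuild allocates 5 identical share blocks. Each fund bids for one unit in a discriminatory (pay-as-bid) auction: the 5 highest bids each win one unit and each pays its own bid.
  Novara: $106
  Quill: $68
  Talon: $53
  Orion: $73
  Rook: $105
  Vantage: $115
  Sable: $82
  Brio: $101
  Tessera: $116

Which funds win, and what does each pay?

Tessera $116, Vantage $115, Novara $106, Rook $105, Brio $101

Ordering the bids: 116 (Tessera), 115 (Vantage), 106 (Novara), 105 (Rook), 101 (Brio), 82 (Sable), 73 (Orion), …
Top 5: Tessera, Vantage, Novara, Rook, Brio.
Each winner pays its own bid: Tessera $116, Vantage $115, Novara $106, Rook $105, Brio $101.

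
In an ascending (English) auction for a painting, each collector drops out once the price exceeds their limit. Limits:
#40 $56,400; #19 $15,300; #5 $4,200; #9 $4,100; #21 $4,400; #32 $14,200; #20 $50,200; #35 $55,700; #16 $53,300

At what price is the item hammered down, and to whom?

#40 wins at $55,700

Rule: the price rises until one bidder remains; the winner pays the price at which the last rival dropped out.
Sorting limits: 56,400 (#40) > 55,700 (#35) > 53,300 (#16) > 50,200 (#20) > 15,300 (#19) > 14,200 (#32) > …
#35 is the last rival to drop out, at $55,700; #40 remains and wins at that price.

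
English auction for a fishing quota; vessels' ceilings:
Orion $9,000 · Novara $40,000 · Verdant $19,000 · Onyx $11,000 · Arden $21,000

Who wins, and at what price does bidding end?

Novara wins at $21,000

Limits in order: 40,000 (Novara) > 21,000 (Arden) > 19,000 (Verdant) > 11,000 (Onyx) > 9,000 (Orion)
Arden is the last rival to drop out, at $21,000; Novara remains and wins at that price.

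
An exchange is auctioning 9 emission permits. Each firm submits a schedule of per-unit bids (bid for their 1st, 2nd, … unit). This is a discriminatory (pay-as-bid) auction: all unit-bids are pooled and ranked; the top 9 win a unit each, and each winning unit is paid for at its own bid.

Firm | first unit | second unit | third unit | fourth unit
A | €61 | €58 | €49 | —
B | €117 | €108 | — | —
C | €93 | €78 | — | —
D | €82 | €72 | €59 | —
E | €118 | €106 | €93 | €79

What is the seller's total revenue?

Total revenue: €874

Merging the schedules and taking the best 9: 118 (E-1), 117 (B-1), 108 (B-2), 106 (E-2), 93 (C-1), 93 (E-3), 82 (D-1), 79 (E-4), 78 (C-2)
Next rejected bid: €72 (not a price — pay-as-bid).
Each winning unit pays its own bid.
Revenue = 118 + 117 + 108 + 106 + 93 + 93 + 82 + 79 + 78 = €874.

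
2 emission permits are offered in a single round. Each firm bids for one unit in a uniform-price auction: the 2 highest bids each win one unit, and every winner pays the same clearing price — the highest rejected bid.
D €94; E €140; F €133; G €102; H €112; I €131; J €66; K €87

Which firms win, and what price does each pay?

Ordering the bids: 140 (E), 133 (F), 131 (I), 112 (H), …
Top 2: E, F.
Clearing price = highest rejected bid = €131.

E, F; each pays €131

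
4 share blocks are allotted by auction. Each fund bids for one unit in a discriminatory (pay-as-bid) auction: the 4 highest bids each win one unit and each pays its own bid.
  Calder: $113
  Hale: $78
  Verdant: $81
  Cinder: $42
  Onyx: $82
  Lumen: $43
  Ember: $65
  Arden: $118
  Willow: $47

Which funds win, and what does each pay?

Ordering the bids: 118 (Arden), 113 (Calder), 82 (Onyx), 81 (Verdant), 78 (Hale), 65 (Ember), …
The 4 highest are Arden, Calder, Onyx, Verdant.
Each winner pays its own bid: Arden $118, Calder $113, Onyx $82, Verdant $81.

Arden $118, Calder $113, Onyx $82, Verdant $81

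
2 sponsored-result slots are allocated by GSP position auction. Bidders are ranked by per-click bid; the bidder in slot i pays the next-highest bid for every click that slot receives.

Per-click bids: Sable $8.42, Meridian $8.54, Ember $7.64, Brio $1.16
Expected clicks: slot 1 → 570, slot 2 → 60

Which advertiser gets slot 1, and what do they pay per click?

Sorting advertisers: $8.54 (Meridian) > $8.42 (Sable) > $7.64 (Ember) > …
Slot 1 goes to the first-ranked bidder, Meridian, who pays the next bid down: $8.42/click.

Meridian; $8.42 per click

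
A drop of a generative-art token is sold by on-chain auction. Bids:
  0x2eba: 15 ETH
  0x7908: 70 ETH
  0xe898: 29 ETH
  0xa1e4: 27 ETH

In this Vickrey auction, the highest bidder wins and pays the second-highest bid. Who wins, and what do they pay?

Bids ranked: 70 (0x7908) > 29 (0xe898) > 27 (0xa1e4) > 15 (0x2eba)
0x7908 is highest; pays the second-highest bid, 29 ETH.

0x7908 pays 29 ETH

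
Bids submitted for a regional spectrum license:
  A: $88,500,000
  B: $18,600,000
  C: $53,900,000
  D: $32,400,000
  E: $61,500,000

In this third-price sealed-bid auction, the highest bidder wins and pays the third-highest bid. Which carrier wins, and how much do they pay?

Bids in order: 88,500,000 (A) > 61,500,000 (E) > 53,900,000 (C) > 32,400,000 (D) > 18,600,000 (B)
A is highest; pays the third-highest bid, $53,900,000.

A pays $53,900,000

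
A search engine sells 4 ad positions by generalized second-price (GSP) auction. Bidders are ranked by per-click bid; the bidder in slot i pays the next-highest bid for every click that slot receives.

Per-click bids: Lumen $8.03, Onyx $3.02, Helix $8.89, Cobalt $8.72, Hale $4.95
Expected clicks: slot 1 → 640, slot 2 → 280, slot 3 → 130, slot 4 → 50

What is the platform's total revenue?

Sorting advertisers: $8.89 (Helix) > $8.72 (Cobalt) > $8.03 (Lumen) > $4.95 (Hale) > $3.02 (Onyx)
Slot 1: Helix pays $8.72 × 640 = $5580.80
Slot 2: Cobalt pays $8.03 × 280 = $2248.40
Slot 3: Lumen pays $4.95 × 130 = $643.50
Slot 4: Hale pays $3.02 × 50 = $151.00
Total = $8623.70

Total revenue: $8623.70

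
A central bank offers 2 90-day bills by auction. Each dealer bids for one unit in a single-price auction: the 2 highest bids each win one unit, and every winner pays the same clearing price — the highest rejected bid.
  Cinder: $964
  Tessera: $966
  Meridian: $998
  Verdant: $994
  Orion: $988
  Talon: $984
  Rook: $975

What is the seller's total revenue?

Sorting: 998 (Meridian), 994 (Verdant), 988 (Orion), 984 (Talon), …
The 2 highest are Meridian, Verdant.
First losing bid is Orion's $988, which sets the uniform price.
Total revenue = 2 × $988 = $1,976.

Total revenue: $1,976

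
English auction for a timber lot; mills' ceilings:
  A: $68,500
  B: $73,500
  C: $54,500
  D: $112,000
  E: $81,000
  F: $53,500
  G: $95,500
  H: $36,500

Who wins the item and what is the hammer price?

D wins at $95,500

Open ascending-bid auction: the price rises until one bidder remains; the winner pays the price at which the last rival dropped out.
Sorting limits: 112,000 (D) > 95,500 (G) > 81,000 (E) > 73,500 (B) > 68,500 (A) > 54,500 (C) > …
Once the price passes $95,500, only D is left; the hammer falls at G's limit of $95,500.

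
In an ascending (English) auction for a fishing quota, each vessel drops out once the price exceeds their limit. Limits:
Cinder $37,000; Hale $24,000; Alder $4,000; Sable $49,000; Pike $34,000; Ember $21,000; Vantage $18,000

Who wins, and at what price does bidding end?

Sable wins at $37,000

Sorting limits: 49,000 (Sable) > 37,000 (Cinder) > 34,000 (Pike) > 24,000 (Hale) > 21,000 (Ember) > 18,000 (Vantage) > …
Cinder is the last rival to drop out, at $37,000; Sable remains and wins at that price.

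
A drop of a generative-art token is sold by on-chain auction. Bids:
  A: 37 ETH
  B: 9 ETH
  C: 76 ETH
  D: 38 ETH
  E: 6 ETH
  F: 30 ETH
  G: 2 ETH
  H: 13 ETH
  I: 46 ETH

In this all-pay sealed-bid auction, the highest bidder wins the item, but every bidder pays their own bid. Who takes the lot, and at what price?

Rule: the highest bidder wins the item, but every bidder pays their own bid.
Bids ranked: 76 (C) > 46 (I) > 38 (D) > 37 (A) > 30 (F) > 13 (H) > …
C is highest and takes the item; every bidder forfeits their bid.

C pays 76 ETH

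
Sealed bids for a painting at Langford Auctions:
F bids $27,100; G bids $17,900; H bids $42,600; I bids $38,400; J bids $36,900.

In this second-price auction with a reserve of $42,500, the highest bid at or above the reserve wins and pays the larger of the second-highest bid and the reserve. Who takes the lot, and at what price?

Second-price auction with a reserve of $42,500: the highest bid at or above the reserve wins and pays the larger of the second-highest bid and the reserve.
Bids in order: 42,600 (H) > 38,400 (I) > 36,900 (J) > 27,100 (F) > 17,900 (G)
Highest eligible bid: H at $42,600.
max(second-highest $38,400, reserve $42,500) = $42,500.

H pays $42,500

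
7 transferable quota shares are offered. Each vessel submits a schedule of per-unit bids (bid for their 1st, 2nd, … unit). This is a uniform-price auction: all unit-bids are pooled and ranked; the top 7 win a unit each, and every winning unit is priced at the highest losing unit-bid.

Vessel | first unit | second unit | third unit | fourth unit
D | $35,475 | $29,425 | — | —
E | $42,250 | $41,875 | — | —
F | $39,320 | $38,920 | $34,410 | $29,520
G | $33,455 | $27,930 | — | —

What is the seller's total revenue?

Pooled unit-bids ranked (top 7): 42,250 (E-1), 41,875 (E-2), 39,320 (F-1), 38,920 (F-2), 35,475 (D-1), 34,410 (F-3), 33,455 (G-1)
The (k+1)-th unit-bid is $29,520.
Allocation: D 1, E 2, F 3, G 1. Every unit priced at $29,520.
Revenue = 7 × 29,520 = $206,640.

Total revenue: $206,640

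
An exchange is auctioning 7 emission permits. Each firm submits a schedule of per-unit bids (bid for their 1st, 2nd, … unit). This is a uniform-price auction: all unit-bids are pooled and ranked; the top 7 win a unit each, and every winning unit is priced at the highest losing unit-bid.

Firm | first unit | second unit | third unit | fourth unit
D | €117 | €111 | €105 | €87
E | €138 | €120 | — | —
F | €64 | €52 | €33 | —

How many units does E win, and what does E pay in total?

All unit-bids, highest first — top 7: 138 (E-1), 120 (E-2), 117 (D-1), 111 (D-2), 105 (D-3), 87 (D-4), 64 (F-1)
Highest rejected unit-bid = €52.
E wins 2 unit(s) at €52 each.

E: 2 units, pays €104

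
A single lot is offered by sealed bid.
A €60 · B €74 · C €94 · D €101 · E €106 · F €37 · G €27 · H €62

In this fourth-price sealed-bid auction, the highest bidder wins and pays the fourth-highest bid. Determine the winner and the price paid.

E pays €74

Bids in order: 106 (E) > 101 (D) > 94 (C) > 74 (B) > 62 (H) > 60 (A) > …
E wins; payment is bid #4 in the ranking = €74.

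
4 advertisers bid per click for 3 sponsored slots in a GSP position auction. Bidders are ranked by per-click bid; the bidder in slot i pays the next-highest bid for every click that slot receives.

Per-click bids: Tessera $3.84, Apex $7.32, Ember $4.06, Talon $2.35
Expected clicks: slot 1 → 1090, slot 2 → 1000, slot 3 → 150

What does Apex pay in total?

Ranked by bid: $7.32 (Apex) > $4.06 (Ember) > $3.84 (Tessera) > $2.35 (Talon)
Apex holds slot 1 → pays next bid $4.06 × 1090 clicks = $4425.40.

Apex pays $4425.40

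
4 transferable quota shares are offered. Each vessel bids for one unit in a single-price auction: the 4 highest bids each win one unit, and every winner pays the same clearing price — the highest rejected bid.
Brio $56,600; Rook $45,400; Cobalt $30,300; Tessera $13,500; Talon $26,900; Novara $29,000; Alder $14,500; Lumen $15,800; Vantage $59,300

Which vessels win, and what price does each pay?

Vantage, Brio, Rook, Cobalt; each pays $29,000

Ordering the bids: 59,300 (Vantage), 56,600 (Brio), 45,400 (Rook), 30,300 (Cobalt), 29,000 (Novara), 26,900 (Talon), …
The 4 highest are Vantage, Brio, Rook, Cobalt.
Highest unsuccessful bid: $29,000 → clearing price.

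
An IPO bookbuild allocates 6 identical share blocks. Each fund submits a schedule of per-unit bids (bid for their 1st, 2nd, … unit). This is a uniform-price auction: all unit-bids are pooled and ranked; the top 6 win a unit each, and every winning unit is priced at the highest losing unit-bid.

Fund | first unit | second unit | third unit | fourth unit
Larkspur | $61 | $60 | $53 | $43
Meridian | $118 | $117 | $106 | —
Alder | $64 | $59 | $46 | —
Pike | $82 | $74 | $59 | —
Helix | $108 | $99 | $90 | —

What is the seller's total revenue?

Merging the schedules and taking the best 6: 118 (Meridian-1), 117 (Meridian-2), 108 (Helix-1), 106 (Meridian-3), 99 (Helix-2), 90 (Helix-3)
The (k+1)-th unit-bid is $82.
Allocation: Helix 3, Meridian 3. Every unit priced at $82.
Revenue = 6 × 82 = $492.

Total revenue: $492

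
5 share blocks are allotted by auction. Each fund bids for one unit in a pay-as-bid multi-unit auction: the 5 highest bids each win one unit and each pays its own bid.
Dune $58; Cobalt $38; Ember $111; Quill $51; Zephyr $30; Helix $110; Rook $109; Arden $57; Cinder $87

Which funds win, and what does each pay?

Ember $111, Helix $110, Rook $109, Cinder $87, Dune $58

Sorting: 111 (Ember), 110 (Helix), 109 (Rook), 87 (Cinder), 58 (Dune), 57 (Arden), 51 (Quill), …
Winners (5 units): Ember, Helix, Rook, Cinder, Dune.
Each winner pays its own bid: Ember $111, Helix $110, Rook $109, Cinder $87, Dune $58.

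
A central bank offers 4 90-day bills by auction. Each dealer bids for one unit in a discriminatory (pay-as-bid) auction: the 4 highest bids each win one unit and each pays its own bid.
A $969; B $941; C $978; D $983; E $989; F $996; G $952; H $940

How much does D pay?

Sorting: 996 (F), 989 (E), 983 (D), 978 (C), 969 (A), 952 (G), …
Top 4: F, E, D, C.
D wins → own bid $983.

D pays $983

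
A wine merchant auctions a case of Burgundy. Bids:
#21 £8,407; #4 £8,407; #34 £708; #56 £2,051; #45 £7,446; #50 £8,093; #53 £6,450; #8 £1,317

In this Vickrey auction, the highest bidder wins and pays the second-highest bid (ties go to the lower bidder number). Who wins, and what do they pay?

#4 pays £8,407

Bids in order: 8,407 (#4) > 8,407 (#21) > 8,093 (#50) > 7,446 (#45) > 6,450 (#53) > 2,051 (#56) > …
#4 and #21 tie at £8,407; tie-break gives it to #4.
#4 is highest; pays the second-highest bid, £8,407.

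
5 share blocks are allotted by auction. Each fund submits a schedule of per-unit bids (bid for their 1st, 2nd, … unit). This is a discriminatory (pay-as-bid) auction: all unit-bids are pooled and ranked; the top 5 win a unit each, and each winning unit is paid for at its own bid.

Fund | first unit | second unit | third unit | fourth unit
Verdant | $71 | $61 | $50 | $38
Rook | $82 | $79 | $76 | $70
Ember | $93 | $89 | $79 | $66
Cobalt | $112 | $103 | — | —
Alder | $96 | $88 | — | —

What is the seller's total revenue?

Merging the schedules and taking the best 5: 112 (Cobalt-1), 103 (Cobalt-2), 96 (Alder-1), 93 (Ember-1), 89 (Ember-2)
Next rejected bid: $88 (not a price — pay-as-bid).
Each winning unit pays its own bid.
Revenue = 112 + 103 + 96 + 93 + 89 = $493.

Total revenue: $493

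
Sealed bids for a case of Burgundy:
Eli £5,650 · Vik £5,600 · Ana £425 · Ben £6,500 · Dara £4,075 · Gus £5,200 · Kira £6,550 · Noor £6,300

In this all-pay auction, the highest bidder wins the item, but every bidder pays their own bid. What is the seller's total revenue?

Total revenue: £40,300

Bids in order: 6,550 (Kira) > 6,500 (Ben) > 6,300 (Noor) > 5,650 (Eli) > 5,600 (Vik) > 5,200 (Gus) > …
Kira wins with the top bid; all bids are sunk regardless.
Every bidder forfeits their bid regardless of winning.
Revenue = 5,650 + 5,600 + 425 + 6,500 + 4,075 + 5,200 + 6,550 + 6,300 = £40,300.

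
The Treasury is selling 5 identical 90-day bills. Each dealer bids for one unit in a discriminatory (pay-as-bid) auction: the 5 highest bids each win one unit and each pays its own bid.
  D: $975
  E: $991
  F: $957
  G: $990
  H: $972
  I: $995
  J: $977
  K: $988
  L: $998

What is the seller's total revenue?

Ordering the bids: 998 (L), 995 (I), 991 (E), 990 (G), 988 (K), 977 (J), 975 (D), …
Top 5: L, I, E, G, K.
Total revenue = 998 + 995 + 991 + 990 + 988 = $4,962.

Total revenue: $4,962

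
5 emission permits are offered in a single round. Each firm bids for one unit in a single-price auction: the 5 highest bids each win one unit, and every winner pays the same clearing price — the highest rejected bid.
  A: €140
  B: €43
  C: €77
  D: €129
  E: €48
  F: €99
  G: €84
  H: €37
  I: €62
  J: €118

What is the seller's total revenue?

Sorting: 140 (A), 129 (D), 118 (J), 99 (F), 84 (G), 77 (C), 62 (I), …
Winners (5 units): A, D, J, F, G.
Clearing price = highest rejected bid = €77.
Total revenue = 5 × €77 = €385.

Total revenue: €385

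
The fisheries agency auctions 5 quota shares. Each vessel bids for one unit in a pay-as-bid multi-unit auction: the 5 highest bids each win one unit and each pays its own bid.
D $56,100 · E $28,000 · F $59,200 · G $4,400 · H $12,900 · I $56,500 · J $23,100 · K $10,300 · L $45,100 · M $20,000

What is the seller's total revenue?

Total revenue: $244,900

Ordering the bids: 59,200 (F), 56,500 (I), 56,100 (D), 45,100 (L), 28,000 (E), 23,100 (J), 20,000 (M), …
The 5 highest are F, I, D, L, E.
Total revenue = 59,200 + 56,500 + 56,100 + 45,100 + 28,000 = $244,900.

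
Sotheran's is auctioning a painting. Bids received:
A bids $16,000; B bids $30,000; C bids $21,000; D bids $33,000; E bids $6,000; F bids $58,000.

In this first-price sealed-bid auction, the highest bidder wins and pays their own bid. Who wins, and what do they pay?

F pays $58,000

Sorting bids: 58,000 (F) > 33,000 (D) > 30,000 (B) > 21,000 (C) > 16,000 (A) > 6,000 (E)
First-price: F pays what they bid, $58,000.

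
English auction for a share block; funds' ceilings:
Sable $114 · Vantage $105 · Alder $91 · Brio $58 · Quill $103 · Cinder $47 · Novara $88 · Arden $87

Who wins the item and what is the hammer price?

Rule: the price rises until one bidder remains; the winner pays the price at which the last rival dropped out.
Limits in order: 114 (Sable) > 105 (Vantage) > 103 (Quill) > 91 (Alder) > 88 (Novara) > 87 (Arden) > …
Once the price passes $105, only Sable is left; the hammer falls at Vantage's limit of $105.

Sable wins at $105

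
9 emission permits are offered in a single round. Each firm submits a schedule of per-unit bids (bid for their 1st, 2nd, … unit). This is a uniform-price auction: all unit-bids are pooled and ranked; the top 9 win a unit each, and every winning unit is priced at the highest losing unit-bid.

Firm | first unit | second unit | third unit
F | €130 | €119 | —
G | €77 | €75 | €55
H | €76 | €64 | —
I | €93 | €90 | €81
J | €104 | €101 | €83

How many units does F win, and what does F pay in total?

F: 2 units, pays €152

All unit-bids, highest first — top 9: 130 (F-1), 119 (F-2), 104 (J-1), 101 (J-2), 93 (I-1), 90 (I-2), 83 (J-3), 81 (I-3), 77 (G-1)
First bid not allocated: €76.
F wins 2 unit(s) at €76 each.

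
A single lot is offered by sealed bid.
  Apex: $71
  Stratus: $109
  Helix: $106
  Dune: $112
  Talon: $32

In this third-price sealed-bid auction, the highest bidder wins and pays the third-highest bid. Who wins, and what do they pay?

Dune pays $106

Bids in order: 112 (Dune) > 109 (Stratus) > 106 (Helix) > 71 (Apex) > 32 (Talon)
Dune is highest; pays the third-highest bid, $106.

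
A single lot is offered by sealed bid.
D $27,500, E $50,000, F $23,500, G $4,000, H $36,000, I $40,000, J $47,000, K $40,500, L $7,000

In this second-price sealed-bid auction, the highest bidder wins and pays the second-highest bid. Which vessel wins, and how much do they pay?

E pays $47,000

Bids ranked: 50,000 (E) > 47,000 (J) > 40,500 (K) > 40,000 (I) > 36,000 (H) > 27,500 (D) > …
E is highest; pays the second-highest bid, $47,000.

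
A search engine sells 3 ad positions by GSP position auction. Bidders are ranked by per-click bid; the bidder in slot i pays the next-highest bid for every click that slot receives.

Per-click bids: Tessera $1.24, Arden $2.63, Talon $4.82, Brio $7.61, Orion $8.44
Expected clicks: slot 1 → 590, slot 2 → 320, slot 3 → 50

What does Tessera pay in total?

Tessera pays $0.00

Sorting advertisers: $8.44 (Orion) > $7.61 (Brio) > $4.82 (Talon) > $2.63 (Arden) > …
Tessera ranks below slot 3 → no slot, pays nothing.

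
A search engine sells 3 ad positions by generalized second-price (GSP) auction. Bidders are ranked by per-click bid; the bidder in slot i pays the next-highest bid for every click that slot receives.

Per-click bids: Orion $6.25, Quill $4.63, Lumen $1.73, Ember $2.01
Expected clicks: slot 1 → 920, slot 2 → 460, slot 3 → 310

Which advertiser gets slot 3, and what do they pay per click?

Per-click bids in order: $6.25 (Orion) > $4.63 (Quill) > $2.01 (Ember) > $1.73 (Lumen)
Slot 3 goes to the third-ranked bidder, Ember, who pays the next bid down: $1.73/click.

Ember; $1.73 per click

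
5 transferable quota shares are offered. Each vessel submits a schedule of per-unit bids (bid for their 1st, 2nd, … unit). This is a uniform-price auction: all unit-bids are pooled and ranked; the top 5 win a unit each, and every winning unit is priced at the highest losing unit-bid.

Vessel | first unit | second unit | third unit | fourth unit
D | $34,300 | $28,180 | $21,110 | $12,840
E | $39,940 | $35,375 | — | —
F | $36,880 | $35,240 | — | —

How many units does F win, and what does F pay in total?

F: 2 units, pays $56,360

All unit-bids, highest first — top 5: 39,940 (E-1), 36,880 (F-1), 35,375 (E-2), 35,240 (F-2), 34,300 (D-1)
First bid not allocated: $28,180.
F wins 2 unit(s) at $28,180 each.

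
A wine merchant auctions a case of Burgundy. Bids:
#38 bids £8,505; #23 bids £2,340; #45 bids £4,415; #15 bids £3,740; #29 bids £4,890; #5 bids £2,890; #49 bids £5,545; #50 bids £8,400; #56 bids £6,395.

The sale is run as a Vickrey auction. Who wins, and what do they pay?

Bids in order: 8,505 (#38) > 8,400 (#50) > 6,395 (#56) > 5,545 (#49) > 4,890 (#29) > 4,415 (#45) > …
#38 is highest; pays the second-highest bid, £8,400.

#38 pays £8,400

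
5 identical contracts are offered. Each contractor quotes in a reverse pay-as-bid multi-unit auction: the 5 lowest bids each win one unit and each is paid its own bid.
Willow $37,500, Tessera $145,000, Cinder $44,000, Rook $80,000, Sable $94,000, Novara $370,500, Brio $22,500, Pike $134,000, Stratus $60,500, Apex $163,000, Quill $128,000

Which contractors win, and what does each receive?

Bids ranked low→high: 22,500 (Brio), 37,500 (Willow), 44,000 (Cinder), 60,500 (Stratus), 80,000 (Rook), 94,000 (Sable), 128,000 (Quill), …
Winners (5 units): Brio, Willow, Cinder, Stratus, Rook.
Each winner is paid its own bid: Brio $22,500, Willow $37,500, Cinder $44,000, Stratus $60,500, Rook $80,000.

Brio $22,500, Willow $37,500, Cinder $44,000, Stratus $60,500, Rook $80,000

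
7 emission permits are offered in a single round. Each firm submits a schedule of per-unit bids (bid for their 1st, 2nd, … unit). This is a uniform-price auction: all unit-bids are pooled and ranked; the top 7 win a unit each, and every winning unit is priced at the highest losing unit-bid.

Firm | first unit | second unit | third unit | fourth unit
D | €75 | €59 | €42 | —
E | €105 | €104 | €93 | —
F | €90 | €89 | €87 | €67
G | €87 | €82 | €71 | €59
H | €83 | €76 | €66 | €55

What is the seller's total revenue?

Total revenue: €581

All unit-bids, highest first — top 7: 105 (E-1), 104 (E-2), 93 (E-3), 90 (F-1), 89 (F-2), 87 (F-3), 87 (G-1)
Highest rejected unit-bid = €83.
Allocation: E 3, F 3, G 1. Every unit priced at €83.
Revenue = 7 × 83 = €581.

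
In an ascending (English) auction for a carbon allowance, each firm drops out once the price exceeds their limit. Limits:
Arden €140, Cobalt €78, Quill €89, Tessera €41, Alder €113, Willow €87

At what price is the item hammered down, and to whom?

Arden wins at €113

Limits in order: 140 (Arden) > 113 (Alder) > 89 (Quill) > 87 (Willow) > 78 (Cobalt) > 41 (Tessera)
Once the price passes €113, only Arden is left; the hammer falls at Alder's limit of €113.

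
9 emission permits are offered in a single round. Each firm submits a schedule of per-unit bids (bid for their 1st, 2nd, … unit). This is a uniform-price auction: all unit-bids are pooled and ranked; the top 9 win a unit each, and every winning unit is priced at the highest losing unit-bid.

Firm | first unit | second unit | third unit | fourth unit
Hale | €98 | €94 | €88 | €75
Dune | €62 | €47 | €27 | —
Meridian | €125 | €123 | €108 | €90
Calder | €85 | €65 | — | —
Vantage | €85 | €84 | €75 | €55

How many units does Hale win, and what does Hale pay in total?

Merging the schedules and taking the best 9: 125 (Meridian-1), 123 (Meridian-2), 108 (Meridian-3), 98 (Hale-1), 94 (Hale-2), 90 (Meridian-4), 88 (Hale-3), 85 (Calder-1), 85 (Vantage-1)
First bid not allocated: €84.
Hale wins 3 unit(s) at €84 each.

Hale: 3 units, pays €252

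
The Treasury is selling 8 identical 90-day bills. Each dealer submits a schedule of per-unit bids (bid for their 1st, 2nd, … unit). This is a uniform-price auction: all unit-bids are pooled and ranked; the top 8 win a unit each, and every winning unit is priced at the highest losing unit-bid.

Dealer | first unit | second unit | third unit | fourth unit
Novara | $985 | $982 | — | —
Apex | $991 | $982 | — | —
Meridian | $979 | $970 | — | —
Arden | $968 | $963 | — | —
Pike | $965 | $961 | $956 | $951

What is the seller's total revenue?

Merging the schedules and taking the best 8: 991 (Apex-1), 985 (Novara-1), 982 (Novara-2), 982 (Apex-2), 979 (Meridian-1), 970 (Meridian-2), 968 (Arden-1), 965 (Pike-1)
Highest rejected unit-bid = $963.
Allocation: Apex 2, Arden 1, Meridian 2, Novara 2, Pike 1. Every unit priced at $963.
Revenue = 8 × 963 = $7,704.

Total revenue: $7,704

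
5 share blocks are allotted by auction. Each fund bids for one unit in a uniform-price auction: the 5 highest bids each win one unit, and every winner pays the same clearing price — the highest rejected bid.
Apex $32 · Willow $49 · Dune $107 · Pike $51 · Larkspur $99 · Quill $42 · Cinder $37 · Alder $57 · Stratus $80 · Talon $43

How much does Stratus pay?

Stratus pays $49

Bids ranked high→low: 107 (Dune), 99 (Larkspur), 80 (Stratus), 57 (Alder), 51 (Pike), 49 (Willow), 43 (Talon), …
Winners (5 units): Dune, Larkspur, Stratus, Alder, Pike.
First losing bid is Willow's $49, which sets the uniform price.
Stratus wins → pays $49.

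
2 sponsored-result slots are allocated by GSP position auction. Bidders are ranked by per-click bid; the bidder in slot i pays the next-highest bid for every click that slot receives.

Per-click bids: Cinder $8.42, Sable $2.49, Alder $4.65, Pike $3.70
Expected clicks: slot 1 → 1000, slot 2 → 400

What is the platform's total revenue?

Per-click bids in order: $8.42 (Cinder) > $4.65 (Alder) > $3.70 (Pike) > …
Slot 1: Cinder pays $4.65 × 1000 = $4650.00
Slot 2: Alder pays $3.70 × 400 = $1480.00
Total = $6130.00

Total revenue: $6130.00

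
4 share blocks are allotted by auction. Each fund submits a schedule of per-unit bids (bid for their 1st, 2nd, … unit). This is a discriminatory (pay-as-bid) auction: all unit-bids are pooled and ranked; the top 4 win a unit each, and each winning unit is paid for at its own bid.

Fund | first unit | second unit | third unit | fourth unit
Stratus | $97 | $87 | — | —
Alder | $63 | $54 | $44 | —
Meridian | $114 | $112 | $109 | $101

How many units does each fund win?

Meridian 4

Merging the schedules and taking the best 4: 114 (Meridian-1), 112 (Meridian-2), 109 (Meridian-3), 101 (Meridian-4)
Next rejected bid: $97 (not a price — pay-as-bid).
Allocation: Meridian 4.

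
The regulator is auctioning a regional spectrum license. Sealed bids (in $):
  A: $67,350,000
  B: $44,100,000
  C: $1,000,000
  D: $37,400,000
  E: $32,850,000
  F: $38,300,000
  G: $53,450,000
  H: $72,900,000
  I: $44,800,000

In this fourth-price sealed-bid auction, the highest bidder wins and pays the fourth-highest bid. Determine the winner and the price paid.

Sorting bids: 72,900,000 (H) > 67,350,000 (A) > 53,450,000 (G) > 44,800,000 (I) > 44,100,000 (B) > 38,300,000 (F) > …
H wins; payment is bid #4 in the ranking = $44,800,000.

H pays $44,800,000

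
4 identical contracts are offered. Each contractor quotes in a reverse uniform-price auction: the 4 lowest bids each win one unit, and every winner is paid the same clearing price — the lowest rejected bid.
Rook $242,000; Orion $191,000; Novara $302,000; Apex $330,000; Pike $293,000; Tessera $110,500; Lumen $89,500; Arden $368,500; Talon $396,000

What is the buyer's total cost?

Total cost: $1,172,000

Bids ranked low→high: 89,500 (Lumen), 110,500 (Tessera), 191,000 (Orion), 242,000 (Rook), 293,000 (Pike), 302,000 (Novara), …
Winners (4 units): Lumen, Tessera, Orion, Rook.
Clearing price = lowest rejected bid = $293,000.
Total cost = 4 × $293,000 = $1,172,000.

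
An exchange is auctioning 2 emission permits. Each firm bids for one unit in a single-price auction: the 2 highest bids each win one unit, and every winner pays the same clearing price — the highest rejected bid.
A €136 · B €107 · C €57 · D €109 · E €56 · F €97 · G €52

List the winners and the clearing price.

A, D; each pays €107

Sorting: 136 (A), 109 (D), 107 (B), 97 (F), …
The 2 highest are A, D.
First losing bid is B's €107, which sets the uniform price.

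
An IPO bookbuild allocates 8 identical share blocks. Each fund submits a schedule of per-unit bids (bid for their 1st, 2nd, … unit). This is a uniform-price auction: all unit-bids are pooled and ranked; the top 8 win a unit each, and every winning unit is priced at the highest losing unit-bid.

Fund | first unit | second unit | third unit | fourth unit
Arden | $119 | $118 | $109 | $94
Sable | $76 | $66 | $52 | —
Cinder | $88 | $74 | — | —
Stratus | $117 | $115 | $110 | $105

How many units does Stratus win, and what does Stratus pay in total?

Merging the schedules and taking the best 8: 119 (Arden-1), 118 (Arden-2), 117 (Stratus-1), 115 (Stratus-2), 110 (Stratus-3), 109 (Arden-3), 105 (Stratus-4), 94 (Arden-4)
The (k+1)-th unit-bid is $88.
Stratus wins 4 unit(s) at $88 each.

Stratus: 4 units, pays $352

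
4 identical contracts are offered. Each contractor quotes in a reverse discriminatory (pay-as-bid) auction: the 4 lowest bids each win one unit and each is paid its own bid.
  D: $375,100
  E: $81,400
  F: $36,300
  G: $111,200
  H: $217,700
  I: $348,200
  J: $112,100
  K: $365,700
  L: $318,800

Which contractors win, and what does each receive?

Bids ranked low→high: 36,300 (F), 81,400 (E), 111,200 (G), 112,100 (J), 217,700 (H), 318,800 (L), …
Winners (4 units): F, E, G, J.
Each winner is paid its own bid: F $36,300, E $81,400, G $111,200, J $112,100.

F $36,300, E $81,400, G $111,200, J $112,100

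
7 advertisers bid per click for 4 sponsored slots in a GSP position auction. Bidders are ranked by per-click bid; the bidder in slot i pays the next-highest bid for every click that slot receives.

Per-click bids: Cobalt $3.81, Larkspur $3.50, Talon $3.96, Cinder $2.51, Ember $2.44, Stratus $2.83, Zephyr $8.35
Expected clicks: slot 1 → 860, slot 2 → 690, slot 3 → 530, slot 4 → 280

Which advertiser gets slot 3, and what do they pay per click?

Per-click bids in order: $8.35 (Zephyr) > $3.96 (Talon) > $3.81 (Cobalt) > $3.50 (Larkspur) > $2.83 (Stratus) > …
Slot 3 goes to the third-ranked bidder, Cobalt, who pays the next bid down: $3.50/click.

Cobalt; $3.50 per click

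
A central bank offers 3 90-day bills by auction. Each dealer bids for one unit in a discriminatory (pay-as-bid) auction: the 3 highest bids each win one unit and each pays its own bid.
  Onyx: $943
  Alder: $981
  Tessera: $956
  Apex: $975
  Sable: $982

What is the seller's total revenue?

Bids ranked high→low: 982 (Sable), 981 (Alder), 975 (Apex), 956 (Tessera), 943 (Onyx)
The 3 highest are Sable, Alder, Apex.
Total revenue = 982 + 981 + 975 = $2,938.

Total revenue: $2,938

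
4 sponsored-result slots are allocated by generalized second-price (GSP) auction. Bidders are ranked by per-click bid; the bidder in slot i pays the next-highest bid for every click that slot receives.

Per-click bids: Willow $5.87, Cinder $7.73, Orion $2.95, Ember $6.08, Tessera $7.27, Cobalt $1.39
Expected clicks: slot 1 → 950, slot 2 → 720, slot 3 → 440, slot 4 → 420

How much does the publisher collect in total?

Total revenue: $15105.90

Ranked by bid: $7.73 (Cinder) > $7.27 (Tessera) > $6.08 (Ember) > $5.87 (Willow) > $2.95 (Orion) > …
Slot 1: Cinder pays $7.27 × 950 = $6906.50
Slot 2: Tessera pays $6.08 × 720 = $4377.60
Slot 3: Ember pays $5.87 × 440 = $2582.80
Slot 4: Willow pays $2.95 × 420 = $1239.00
Total = $15105.90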